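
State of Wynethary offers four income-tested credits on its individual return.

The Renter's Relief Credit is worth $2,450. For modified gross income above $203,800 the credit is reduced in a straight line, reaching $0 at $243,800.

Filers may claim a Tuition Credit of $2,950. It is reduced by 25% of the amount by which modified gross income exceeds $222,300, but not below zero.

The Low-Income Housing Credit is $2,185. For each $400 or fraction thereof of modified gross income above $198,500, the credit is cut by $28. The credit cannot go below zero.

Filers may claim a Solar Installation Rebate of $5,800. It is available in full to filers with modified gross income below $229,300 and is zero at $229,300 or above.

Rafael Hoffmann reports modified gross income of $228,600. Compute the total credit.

$8,163

Renter's Relief Credit: $228,600 is $24,800 into a $40,000 phase-out range, leaving 15,200/40,000 of the credit: $2,450 × 15,200/40,000 = $931.
Tuition Credit: 25% of the $6,300 excess over $222,300 is $1,575; credit = $2,950 − $1,575 = $1,375.
Low-Income Housing Credit: income exceeds $198,500 by $30,100, which is 76 full-or-partial $400 increments; reduction = 76 × $28 = $2,128, leaving $57.
Solar Installation Rebate: $228,600 is below the $229,300 cutoff, so the full $5,800 applies.
Total: $931 + $1,375 + $57 + $5,800 = $8,163.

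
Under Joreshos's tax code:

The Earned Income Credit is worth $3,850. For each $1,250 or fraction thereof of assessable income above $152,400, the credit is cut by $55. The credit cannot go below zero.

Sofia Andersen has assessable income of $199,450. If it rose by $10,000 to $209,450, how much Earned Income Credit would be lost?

$440

At $199,450 — income exceeds $152,400 by $47,050, which is 38 full-or-partial $1,250 increments; reduction = 38 × $55 = $2,090, leaving $1,760.
At $209,450 — income exceeds $152,400 by $57,050, which is 46 full-or-partial $1,250 increments; reduction = 46 × $55 = $2,530, leaving $1,320.
Lost: $1,760 − $1,320 = $440.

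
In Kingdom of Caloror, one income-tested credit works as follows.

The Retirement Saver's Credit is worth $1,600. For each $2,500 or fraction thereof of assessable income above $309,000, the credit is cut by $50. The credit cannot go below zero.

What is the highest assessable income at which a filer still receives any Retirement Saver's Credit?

After 31 increments the reduction is 31 × $50 = $1,550, leaving $50; one more increment wipes it out. Increment 31 ends at excess 31 × $2,500 = $77,500, so the highest qualifying income is $309,000 + $77,500 = $386,500.

$386,500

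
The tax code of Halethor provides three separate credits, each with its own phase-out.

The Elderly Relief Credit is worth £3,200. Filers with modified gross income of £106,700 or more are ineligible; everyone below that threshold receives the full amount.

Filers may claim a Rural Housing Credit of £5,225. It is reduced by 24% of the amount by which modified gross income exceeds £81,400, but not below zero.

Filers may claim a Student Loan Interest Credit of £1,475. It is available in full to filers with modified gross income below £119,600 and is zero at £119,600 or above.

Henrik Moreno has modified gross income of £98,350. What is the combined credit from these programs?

£5,832

Elderly Relief Credit: £98,350 is below the £106,700 cutoff, so the full £3,200 applies.
Rural Housing Credit: 24% of the £16,950 excess over £81,400 is £4,068; credit = £5,225 − £4,068 = £1,157.
Student Loan Interest Credit: £98,350 is below the £119,600 cutoff, so the full £1,475 applies.
Total: £3,200 + £1,157 + £1,475 = £5,832.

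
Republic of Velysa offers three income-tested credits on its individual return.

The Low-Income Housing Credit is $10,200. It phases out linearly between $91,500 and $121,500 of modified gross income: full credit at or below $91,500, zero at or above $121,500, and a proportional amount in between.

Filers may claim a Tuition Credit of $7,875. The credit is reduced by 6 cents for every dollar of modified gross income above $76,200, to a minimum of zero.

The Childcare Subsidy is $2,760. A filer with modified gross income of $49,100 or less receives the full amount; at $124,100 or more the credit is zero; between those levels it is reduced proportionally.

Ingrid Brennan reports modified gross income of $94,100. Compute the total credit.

$17,221

Low-Income Housing Credit: $94,100 is $2,600 into a $30,000 phase-out range, leaving 27,400/30,000 of the credit: $10,200 × 27,400/30,000 = $9,316.
Tuition Credit: 6% of the $17,900 excess over $76,200 is $1,074; credit = $7,875 − $1,074 = $6,801.
Childcare Subsidy: $94,100 is $45,000 into a $75,000 phase-out range, leaving 30,000/75,000 of the credit: $2,760 × 30,000/75,000 = $1,104.
Total: $9,316 + $6,801 + $1,104 = $17,221.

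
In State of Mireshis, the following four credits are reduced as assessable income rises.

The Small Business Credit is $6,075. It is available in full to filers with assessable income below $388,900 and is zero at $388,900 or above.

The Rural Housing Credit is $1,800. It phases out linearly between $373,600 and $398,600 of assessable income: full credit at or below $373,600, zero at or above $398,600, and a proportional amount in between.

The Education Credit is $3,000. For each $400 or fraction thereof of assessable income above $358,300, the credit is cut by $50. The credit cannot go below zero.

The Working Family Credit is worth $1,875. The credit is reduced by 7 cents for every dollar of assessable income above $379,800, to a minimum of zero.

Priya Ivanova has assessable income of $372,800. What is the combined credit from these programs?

$10,900

Small Business Credit: $372,800 is below the $388,900 cutoff, so the full $6,075 applies.
Rural Housing Credit: $372,800 is at or below the $373,600 threshold, so the full $1,800 applies.
Education Credit: income exceeds $358,300 by $14,500, which is 37 full-or-partial $400 increments; reduction = 37 × $50 = $1,850, leaving $1,150.
Working Family Credit: $372,800 is at or below the $379,800 threshold, so the full $1,875 applies.
Total: $6,075 + $1,800 + $1,150 + $1,875 = $10,900.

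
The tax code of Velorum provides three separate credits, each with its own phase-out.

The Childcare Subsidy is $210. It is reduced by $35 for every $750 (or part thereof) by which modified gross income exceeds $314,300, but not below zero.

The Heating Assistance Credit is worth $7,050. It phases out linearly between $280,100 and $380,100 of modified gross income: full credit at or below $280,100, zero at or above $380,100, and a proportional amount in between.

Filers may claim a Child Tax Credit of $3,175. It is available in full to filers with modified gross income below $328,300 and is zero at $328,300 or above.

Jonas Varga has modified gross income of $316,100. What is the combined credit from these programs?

Childcare Subsidy: income exceeds $314,300 by $1,800, which is 3 full-or-partial $750 increments; reduction = 3 × $35 = $105, leaving $105.
Heating Assistance Credit: $316,100 is $36,000 into a $100,000 phase-out range, leaving 64,000/100,000 of the credit: $7,050 × 64,000/100,000 = $4,512.
Child Tax Credit: $316,100 is below the $328,300 cutoff, so the full $3,175 applies.
Total: $105 + $4,512 + $3,175 = $7,792.

$7,792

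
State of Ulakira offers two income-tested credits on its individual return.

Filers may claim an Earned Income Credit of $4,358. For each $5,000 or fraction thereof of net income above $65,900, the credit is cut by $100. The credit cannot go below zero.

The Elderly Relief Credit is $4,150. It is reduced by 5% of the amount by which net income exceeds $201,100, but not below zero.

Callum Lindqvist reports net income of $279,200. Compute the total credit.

$303

Earned Income Credit: income exceeds $65,900 by $213,300, which is 43 full-or-partial $5,000 increments; reduction = 43 × $100 = $4,300, leaving $58.
Elderly Relief Credit: 5% of the $78,100 excess over $201,100 is $3,905; credit = $4,150 − $3,905 = $245.
Total: $58 + $245 = $303.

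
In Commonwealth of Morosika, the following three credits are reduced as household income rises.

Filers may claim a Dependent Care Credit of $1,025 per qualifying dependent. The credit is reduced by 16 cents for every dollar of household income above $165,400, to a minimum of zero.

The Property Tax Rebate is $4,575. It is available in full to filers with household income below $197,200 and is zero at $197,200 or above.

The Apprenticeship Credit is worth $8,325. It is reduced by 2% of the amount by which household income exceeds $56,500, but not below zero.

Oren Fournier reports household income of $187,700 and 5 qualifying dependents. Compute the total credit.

$11,833

Dependent Care Credit: base = 5 × $1,025 = $5,125. 16% of the $22,300 excess over $165,400 is $3,568; credit = $5,125 − $3,568 = $1,557.
Property Tax Rebate: $187,700 is below the $197,200 cutoff, so the full $4,575 applies.
Apprenticeship Credit: 2% of the $131,200 excess over $56,500 is $2,624; credit = $8,325 − $2,624 = $5,701.
Total: $1,557 + $4,575 + $5,701 = $11,833.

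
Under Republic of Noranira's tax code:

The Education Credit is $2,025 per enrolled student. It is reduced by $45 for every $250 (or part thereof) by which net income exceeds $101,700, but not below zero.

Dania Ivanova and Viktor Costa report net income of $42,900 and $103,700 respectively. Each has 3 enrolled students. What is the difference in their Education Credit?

Dania ($42,900): Education Credit: base = 3 × $2,025 = $6,075. $42,900 is at or below the $101,700 threshold, so the full $6,075 applies.
Viktor ($103,700): Education Credit: base = 3 × $2,025 = $6,075. income exceeds $101,700 by $2,000, which is 8 full-or-partial $250 increments; reduction = 8 × $45 = $360, leaving $5,715.
Difference: |$6,075 − $5,715| = $360.

$360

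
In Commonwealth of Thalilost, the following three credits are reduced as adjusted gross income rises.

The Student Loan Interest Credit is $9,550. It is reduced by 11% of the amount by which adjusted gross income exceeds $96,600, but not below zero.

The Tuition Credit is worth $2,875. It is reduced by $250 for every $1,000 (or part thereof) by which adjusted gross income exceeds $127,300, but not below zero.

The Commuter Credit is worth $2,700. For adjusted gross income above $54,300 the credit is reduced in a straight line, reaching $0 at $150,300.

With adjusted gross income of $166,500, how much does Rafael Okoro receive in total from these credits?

$1,861

Student Loan Interest Credit: 11% of the $69,900 excess over $96,600 is $7,689; credit = $9,550 − $7,689 = $1,861.
Tuition Credit: income exceeds $127,300 by $39,200 → 40 increments × $250 = $10,000 ≥ base, so the credit is $0.
Commuter Credit: $166,500 is at or above $150,300, so the credit is $0.
Total: $1,861 + $0 + $0 = $1,861.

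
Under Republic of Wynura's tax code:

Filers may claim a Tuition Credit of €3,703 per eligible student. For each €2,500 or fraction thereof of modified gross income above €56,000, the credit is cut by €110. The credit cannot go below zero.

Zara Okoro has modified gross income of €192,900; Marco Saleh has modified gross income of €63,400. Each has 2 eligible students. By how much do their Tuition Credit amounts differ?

Zara (€192,900): Tuition Credit: base = 2 × €3,703 = €7,406. income exceeds €56,000 by €136,900, which is 55 full-or-partial €2,500 increments; reduction = 55 × €110 = €6,050, leaving €1,356.
Marco (€63,400): Tuition Credit: base = 2 × €3,703 = €7,406. income exceeds €56,000 by €7,400, which is 3 full-or-partial €2,500 increments; reduction = 3 × €110 = €330, leaving €7,076.
Difference: |€1,356 − €7,076| = €5,720.

€5,720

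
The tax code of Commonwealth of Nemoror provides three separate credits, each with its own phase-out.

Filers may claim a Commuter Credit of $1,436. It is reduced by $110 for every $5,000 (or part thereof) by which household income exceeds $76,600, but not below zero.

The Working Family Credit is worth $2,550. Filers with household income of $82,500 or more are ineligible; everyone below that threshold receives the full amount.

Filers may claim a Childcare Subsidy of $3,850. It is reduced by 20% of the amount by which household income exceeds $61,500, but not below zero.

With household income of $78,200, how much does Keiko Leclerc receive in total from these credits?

$4,386

Commuter Credit: income exceeds $76,600 by $1,600, which is 1 full-or-partial $5,000 increment; reduction = 1 × $110 = $110, leaving $1,326.
Working Family Credit: $78,200 is below the $82,500 cutoff, so the full $2,550 applies.
Childcare Subsidy: 20% of the $16,700 excess over $61,500 is $3,340; credit = $3,850 − $3,340 = $510.
Total: $1,326 + $2,550 + $510 = $4,386.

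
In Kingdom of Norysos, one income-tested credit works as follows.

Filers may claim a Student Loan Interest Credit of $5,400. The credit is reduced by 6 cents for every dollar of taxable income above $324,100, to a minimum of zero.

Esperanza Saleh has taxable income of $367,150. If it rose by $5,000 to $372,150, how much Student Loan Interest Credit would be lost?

At $367,150 — 6% of the $43,050 excess over $324,100 is $2,583; credit = $5,400 − $2,583 = $2,817.
At $372,150 — 6% of the $48,050 excess over $324,100 is $2,883; credit = $5,400 − $2,883 = $2,517.
Lost: $2,817 − $2,517 = $300.

$300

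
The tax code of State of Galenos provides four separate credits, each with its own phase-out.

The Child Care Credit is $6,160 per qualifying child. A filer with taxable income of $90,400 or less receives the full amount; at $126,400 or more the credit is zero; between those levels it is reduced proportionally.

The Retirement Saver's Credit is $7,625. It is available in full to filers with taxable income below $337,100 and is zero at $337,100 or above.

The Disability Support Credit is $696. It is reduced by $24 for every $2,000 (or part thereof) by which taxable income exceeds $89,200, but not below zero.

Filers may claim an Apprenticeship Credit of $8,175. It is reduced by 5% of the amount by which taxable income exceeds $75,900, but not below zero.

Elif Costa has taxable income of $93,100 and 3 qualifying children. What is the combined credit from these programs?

$32,682

Child Care Credit: base = 3 × $6,160 = $18,480. $93,100 is $2,700 into a $36,000 phase-out range, leaving 33,300/36,000 of the credit: $18,480 × 33,300/36,000 = $17,094.
Retirement Saver's Credit: $93,100 is below the $337,100 cutoff, so the full $7,625 applies.
Disability Support Credit: income exceeds $89,200 by $3,900, which is 2 full-or-partial $2,000 increments; reduction = 2 × $24 = $48, leaving $648.
Apprenticeship Credit: 5% of the $17,200 excess over $75,900 is $860; credit = $8,175 − $860 = $7,315.
Total: $17,094 + $7,625 + $648 + $7,315 = $32,682.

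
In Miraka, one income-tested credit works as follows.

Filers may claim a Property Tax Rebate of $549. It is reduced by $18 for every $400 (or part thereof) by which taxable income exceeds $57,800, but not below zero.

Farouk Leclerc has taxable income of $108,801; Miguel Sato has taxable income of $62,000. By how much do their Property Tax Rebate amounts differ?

Farouk ($108,801): Property Tax Rebate: income exceeds $57,800 by $51,001 → 128 increments × $18 = $2,304 ≥ base, so the credit is $0.
Miguel ($62,000): Property Tax Rebate: income exceeds $57,800 by $4,200, which is 11 full-or-partial $400 increments; reduction = 11 × $18 = $198, leaving $351.
Difference: |$0 − $351| = $351.

$351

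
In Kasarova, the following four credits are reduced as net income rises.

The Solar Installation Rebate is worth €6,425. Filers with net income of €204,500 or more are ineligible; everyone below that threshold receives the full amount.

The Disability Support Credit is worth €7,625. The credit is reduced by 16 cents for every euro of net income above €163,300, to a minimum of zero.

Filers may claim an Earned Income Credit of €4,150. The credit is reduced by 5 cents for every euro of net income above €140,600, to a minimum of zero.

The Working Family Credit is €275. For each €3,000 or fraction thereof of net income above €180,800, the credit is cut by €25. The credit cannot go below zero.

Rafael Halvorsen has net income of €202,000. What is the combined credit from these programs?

€9,013

Solar Installation Rebate: €202,000 is below the €204,500 cutoff, so the full €6,425 applies.
Disability Support Credit: 16% of the €38,700 excess over €163,300 is €6,192; credit = €7,625 − €6,192 = €1,433.
Earned Income Credit: 5% of the €61,400 excess over €140,600 is €3,070; credit = €4,150 − €3,070 = €1,080.
Working Family Credit: income exceeds €180,800 by €21,200, which is 8 full-or-partial €3,000 increments; reduction = 8 × €25 = €200, leaving €75.
Total: €6,425 + €1,433 + €1,080 + €75 = €9,013.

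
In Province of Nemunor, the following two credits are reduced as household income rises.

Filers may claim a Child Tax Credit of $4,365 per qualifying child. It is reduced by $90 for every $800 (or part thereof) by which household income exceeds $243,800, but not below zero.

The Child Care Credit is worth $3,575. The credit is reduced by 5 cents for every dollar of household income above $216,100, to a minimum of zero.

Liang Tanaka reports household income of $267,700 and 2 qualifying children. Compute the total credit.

$7,025

Child Tax Credit: base = 2 × $4,365 = $8,730. income exceeds $243,800 by $23,900, which is 30 full-or-partial $800 increments; reduction = 30 × $90 = $2,700, leaving $6,030.
Child Care Credit: 5% of the $51,600 excess over $216,100 is $2,580; credit = $3,575 − $2,580 = $995.
Total: $6,030 + $995 = $7,025.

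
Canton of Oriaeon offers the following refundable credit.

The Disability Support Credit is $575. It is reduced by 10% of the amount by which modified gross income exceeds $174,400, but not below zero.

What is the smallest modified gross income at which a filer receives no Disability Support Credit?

$180,150

The credit falls by 10% of each dollar above $174,400, so it reaches zero when the excess is $575 / 10% = $5,750: income = $174,400 + $5,750 = $180,150.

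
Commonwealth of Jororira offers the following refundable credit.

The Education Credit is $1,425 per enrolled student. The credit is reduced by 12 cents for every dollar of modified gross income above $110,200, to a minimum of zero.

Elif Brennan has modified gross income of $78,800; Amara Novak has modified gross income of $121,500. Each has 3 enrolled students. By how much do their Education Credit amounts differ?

Elif ($78,800): Education Credit: base = 3 × $1,425 = $4,275. $78,800 is at or below the $110,200 threshold, so the full $4,275 applies.
Amara ($121,500): Education Credit: base = 3 × $1,425 = $4,275. 12% of the $11,300 excess over $110,200 is $1,356; credit = $4,275 − $1,356 = $2,919.
Difference: |$4,275 − $2,919| = $1,356.

$1,356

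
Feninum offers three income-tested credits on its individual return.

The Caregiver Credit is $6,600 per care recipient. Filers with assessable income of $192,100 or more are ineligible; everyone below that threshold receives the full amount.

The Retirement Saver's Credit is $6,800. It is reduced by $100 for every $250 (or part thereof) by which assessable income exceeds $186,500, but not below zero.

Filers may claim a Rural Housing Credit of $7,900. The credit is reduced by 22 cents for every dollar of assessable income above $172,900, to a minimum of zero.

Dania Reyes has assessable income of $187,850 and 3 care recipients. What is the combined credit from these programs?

Caregiver Credit: base = 3 × $6,600 = $19,800. $187,850 is below the $192,100 cutoff, so the full $19,800 applies.
Retirement Saver's Credit: income exceeds $186,500 by $1,350, which is 6 full-or-partial $250 increments; reduction = 6 × $100 = $600, leaving $6,200.
Rural Housing Credit: 22% of the $14,950 excess over $172,900 is $3,289; credit = $7,900 − $3,289 = $4,611.
Total: $19,800 + $6,200 + $4,611 = $30,611.

$30,611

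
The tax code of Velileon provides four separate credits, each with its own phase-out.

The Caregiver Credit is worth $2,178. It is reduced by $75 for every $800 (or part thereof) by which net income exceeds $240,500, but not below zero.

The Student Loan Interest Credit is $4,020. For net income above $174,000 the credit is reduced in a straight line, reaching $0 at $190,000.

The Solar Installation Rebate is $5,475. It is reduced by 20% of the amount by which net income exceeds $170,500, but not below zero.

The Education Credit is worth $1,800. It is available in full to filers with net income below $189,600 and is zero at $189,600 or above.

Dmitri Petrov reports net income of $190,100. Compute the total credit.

Caregiver Credit: $190,100 is at or below the $240,500 threshold, so the full $2,178 applies.
Student Loan Interest Credit: $190,100 is at or above $190,000, so the credit is $0.
Solar Installation Rebate: 20% of the $19,600 excess over $170,500 is $3,920; credit = $5,475 − $3,920 = $1,555.
Education Credit: $190,100 meets or exceeds the $189,600 cutoff, so the credit is $0.
Total: $2,178 + $0 + $1,555 + $0 = $3,733.

$3,733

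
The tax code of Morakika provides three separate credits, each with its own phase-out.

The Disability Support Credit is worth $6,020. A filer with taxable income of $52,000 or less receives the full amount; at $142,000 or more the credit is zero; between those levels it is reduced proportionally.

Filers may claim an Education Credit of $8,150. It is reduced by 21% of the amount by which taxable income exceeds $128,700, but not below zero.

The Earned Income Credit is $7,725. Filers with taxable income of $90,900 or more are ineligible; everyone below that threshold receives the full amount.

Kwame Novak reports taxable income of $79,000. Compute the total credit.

Disability Support Credit: $79,000 is $27,000 into a $90,000 phase-out range, leaving 63,000/90,000 of the credit: $6,020 × 63,000/90,000 = $4,214.
Education Credit: $79,000 is at or below the $128,700 threshold, so the full $8,150 applies.
Earned Income Credit: $79,000 is below the $90,900 cutoff, so the full $7,725 applies.
Total: $4,214 + $8,150 + $7,725 = $20,089.

$20,089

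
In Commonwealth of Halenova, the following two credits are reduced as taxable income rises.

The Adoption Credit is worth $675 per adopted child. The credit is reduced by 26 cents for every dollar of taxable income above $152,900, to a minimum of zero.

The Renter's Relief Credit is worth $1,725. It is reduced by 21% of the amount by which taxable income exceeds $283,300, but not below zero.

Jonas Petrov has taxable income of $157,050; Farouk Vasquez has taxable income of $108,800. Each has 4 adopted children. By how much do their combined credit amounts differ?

$1,079

Jonas ($157,050): Adoption Credit: base = 4 × $675 = $2,700. 26% of the $4,150 excess over $152,900 is $1,079; credit = $2,700 − $1,079 = $1,621. Renter's Relief Credit: $157,050 is at or below the $283,300 threshold, so the full $1,725 applies. total $1,621 + $1,725 = $3,346
Farouk ($108,800): Adoption Credit: base = 4 × $675 = $2,700. $108,800 is at or below the $152,900 threshold, so the full $2,700 applies. Renter's Relief Credit: $108,800 is at or below the $283,300 threshold, so the full $1,725 applies. total $2,700 + $1,725 = $4,425
Difference: |$3,346 − $4,425| = $1,079.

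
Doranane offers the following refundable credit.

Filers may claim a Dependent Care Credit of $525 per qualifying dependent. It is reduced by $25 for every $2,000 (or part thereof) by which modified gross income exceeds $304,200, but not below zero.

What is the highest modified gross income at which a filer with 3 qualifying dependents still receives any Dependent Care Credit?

$428,200

Full credit = 3 × $525 = $1,575.
After 62 increments the reduction is 62 × $25 = $1,550, leaving $25; one more increment wipes it out. Increment 62 ends at excess 62 × $2,000 = $124,000, so the highest qualifying income is $304,200 + $124,000 = $428,200.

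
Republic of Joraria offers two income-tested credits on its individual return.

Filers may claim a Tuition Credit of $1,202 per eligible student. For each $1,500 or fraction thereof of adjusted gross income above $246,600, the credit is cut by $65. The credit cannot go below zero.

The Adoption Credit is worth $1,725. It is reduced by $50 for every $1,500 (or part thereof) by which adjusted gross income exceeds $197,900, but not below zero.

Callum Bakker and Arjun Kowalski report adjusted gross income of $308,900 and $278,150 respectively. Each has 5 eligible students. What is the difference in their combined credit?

Callum ($308,900): Tuition Credit: base = 5 × $1,202 = $6,010. income exceeds $246,600 by $62,300, which is 42 full-or-partial $1,500 increments; reduction = 42 × $65 = $2,730, leaving $3,280. Adoption Credit: income exceeds $197,900 by $111,000 → 74 increments × $50 = $3,700 ≥ base, so the credit is $0. total $3,280 + $0 = $3,280
Arjun ($278,150): Tuition Credit: base = 5 × $1,202 = $6,010. income exceeds $246,600 by $31,550, which is 22 full-or-partial $1,500 increments; reduction = 22 × $65 = $1,430, leaving $4,580. Adoption Credit: income exceeds $197,900 by $80,250 → 54 increments × $50 = $2,700 ≥ base, so the credit is $0. total $4,580 + $0 = $4,580
Difference: |$3,280 − $4,580| = $1,300.

$1,300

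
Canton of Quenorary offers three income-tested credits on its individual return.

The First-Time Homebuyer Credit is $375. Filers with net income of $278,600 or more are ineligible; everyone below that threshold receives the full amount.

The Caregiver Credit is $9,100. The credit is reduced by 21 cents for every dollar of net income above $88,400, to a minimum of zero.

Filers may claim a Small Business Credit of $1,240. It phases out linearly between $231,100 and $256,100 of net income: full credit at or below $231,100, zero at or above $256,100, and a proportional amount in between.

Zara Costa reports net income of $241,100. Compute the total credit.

First-Time Homebuyer Credit: $241,100 is below the $278,600 cutoff, so the full $375 applies.
Caregiver Credit: 21% of the $152,700 excess over $88,400 is $32,067 ≥ base, so the credit is $0.
Small Business Credit: $241,100 is $10,000 into a $25,000 phase-out range, leaving 15,000/25,000 of the credit: $1,240 × 15,000/25,000 = $744.
Total: $375 + $0 + $744 = $1,119.

$1,119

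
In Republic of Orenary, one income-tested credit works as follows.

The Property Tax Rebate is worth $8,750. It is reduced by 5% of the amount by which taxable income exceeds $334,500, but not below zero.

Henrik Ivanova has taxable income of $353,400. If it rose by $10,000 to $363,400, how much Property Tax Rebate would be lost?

At $353,400 — 5% of the $18,900 excess over $334,500 is $945; credit = $8,750 − $945 = $7,805.
At $363,400 — 5% of the $28,900 excess over $334,500 is $1,445; credit = $8,750 − $1,445 = $7,305.
Lost: $7,805 − $7,305 = $500.

$500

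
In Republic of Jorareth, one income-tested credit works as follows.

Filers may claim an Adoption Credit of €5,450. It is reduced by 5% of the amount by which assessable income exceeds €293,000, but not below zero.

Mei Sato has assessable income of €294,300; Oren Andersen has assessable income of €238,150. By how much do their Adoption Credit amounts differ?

Mei (€294,300): Adoption Credit: 5% of the €1,300 excess over €293,000 is €65; credit = €5,450 − €65 = €5,385.
Oren (€238,150): Adoption Credit: €238,150 is at or below the €293,000 threshold, so the full €5,450 applies.
Difference: |€5,385 − €5,450| = €65.

€65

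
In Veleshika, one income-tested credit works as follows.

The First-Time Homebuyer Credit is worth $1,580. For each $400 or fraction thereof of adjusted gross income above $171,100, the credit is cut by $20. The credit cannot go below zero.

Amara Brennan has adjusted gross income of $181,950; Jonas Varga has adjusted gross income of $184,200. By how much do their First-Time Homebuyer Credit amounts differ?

$100

Amara ($181,950): First-Time Homebuyer Credit: income exceeds $171,100 by $10,850, which is 28 full-or-partial $400 increments; reduction = 28 × $20 = $560, leaving $1,020.
Jonas ($184,200): First-Time Homebuyer Credit: income exceeds $171,100 by $13,100, which is 33 full-or-partial $400 increments; reduction = 33 × $20 = $660, leaving $920.
Difference: |$1,020 − $920| = $100.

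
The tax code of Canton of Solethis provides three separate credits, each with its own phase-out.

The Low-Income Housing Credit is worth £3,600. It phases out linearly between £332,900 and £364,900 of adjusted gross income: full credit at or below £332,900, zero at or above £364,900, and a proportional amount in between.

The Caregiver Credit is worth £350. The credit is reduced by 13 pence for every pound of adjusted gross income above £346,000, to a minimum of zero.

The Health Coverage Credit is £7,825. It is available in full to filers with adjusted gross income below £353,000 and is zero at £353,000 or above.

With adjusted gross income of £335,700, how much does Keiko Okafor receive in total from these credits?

Low-Income Housing Credit: £335,700 is £2,800 into a £32,000 phase-out range, leaving 29,200/32,000 of the credit: £3,600 × 29,200/32,000 = £3,285.
Caregiver Credit: £335,700 is at or below the £346,000 threshold, so the full £350 applies.
Health Coverage Credit: £335,700 is below the £353,000 cutoff, so the full £7,825 applies.
Total: £3,285 + £350 + £7,825 = £11,460.

£11,460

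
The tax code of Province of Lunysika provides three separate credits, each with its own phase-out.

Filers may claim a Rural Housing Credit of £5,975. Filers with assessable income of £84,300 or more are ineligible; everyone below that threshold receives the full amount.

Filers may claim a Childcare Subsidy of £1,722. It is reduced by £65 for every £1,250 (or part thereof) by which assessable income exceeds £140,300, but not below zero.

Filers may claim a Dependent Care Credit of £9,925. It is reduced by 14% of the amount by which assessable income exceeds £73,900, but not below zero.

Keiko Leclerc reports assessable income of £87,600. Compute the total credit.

Rural Housing Credit: £87,600 meets or exceeds the £84,300 cutoff, so the credit is £0.
Childcare Subsidy: £87,600 is at or below the £140,300 threshold, so the full £1,722 applies.
Dependent Care Credit: 14% of the £13,700 excess over £73,900 is £1,918; credit = £9,925 − £1,918 = £8,007.
Total: £0 + £1,722 + £8,007 = £9,729.

£9,729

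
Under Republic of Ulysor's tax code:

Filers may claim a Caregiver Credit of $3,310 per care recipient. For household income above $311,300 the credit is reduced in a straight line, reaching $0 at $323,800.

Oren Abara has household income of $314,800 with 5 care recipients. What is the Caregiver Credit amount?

Caregiver Credit: base = 5 × $3,310 = $16,550. $314,800 is $3,500 into a $12,500 phase-out range, leaving 9,000/12,500 of the credit: $16,550 × 9,000/12,500 = $11,916.

$11,916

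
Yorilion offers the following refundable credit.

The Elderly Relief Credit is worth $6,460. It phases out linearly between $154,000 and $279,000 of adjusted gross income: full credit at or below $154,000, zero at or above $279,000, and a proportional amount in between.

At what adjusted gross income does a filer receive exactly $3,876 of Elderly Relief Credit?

$204,000

$3,876 is 3,876/6,460 of the full $6,460, so 2,584/6,460 of the $125,000 range has been used: income = $154,000 + $125,000 × 2,584/6,460 = $204,000.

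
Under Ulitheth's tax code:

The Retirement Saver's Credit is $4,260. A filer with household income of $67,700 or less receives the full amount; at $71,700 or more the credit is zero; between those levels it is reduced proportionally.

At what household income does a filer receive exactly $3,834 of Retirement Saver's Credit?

$3,834 is 3,834/4,260 of the full $4,260, so 426/4,260 of the $4,000 range has been used: income = $67,700 + $4,000 × 426/4,260 = $68,100.

$68,100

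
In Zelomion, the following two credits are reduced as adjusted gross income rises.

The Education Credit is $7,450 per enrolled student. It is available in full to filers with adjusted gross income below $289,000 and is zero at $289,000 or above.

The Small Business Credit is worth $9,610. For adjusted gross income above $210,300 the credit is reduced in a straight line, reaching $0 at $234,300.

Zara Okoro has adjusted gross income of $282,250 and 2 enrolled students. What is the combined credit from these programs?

Education Credit: base = 2 × $7,450 = $14,900. $282,250 is below the $289,000 cutoff, so the full $14,900 applies.
Small Business Credit: $282,250 is at or above $234,300, so the credit is $0.
Total: $14,900 + $0 = $14,900.

$14,900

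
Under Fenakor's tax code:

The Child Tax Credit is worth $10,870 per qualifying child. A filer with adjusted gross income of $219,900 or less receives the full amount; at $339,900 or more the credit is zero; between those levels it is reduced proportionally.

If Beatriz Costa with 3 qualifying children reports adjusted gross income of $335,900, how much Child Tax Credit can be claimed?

Child Tax Credit: base = 3 × $10,870 = $32,610. $335,900 is $116,000 into a $120,000 phase-out range, leaving 4,000/120,000 of the credit: $32,610 × 4,000/120,000 = $1,087.

$1,087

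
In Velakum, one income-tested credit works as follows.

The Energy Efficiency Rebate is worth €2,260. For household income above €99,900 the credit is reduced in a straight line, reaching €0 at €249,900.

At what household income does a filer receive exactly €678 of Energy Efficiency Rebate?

€204,900

€678 is 678/2,260 of the full €2,260, so 1,582/2,260 of the €150,000 range has been used: income = €99,900 + €150,000 × 1,582/2,260 = €204,900.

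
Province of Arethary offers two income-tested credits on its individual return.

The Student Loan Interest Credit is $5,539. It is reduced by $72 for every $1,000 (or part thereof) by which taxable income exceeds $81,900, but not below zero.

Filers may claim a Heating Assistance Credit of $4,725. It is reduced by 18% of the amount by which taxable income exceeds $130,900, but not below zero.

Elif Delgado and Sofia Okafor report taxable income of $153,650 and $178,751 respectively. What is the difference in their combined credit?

$985

Elif ($153,650): Student Loan Interest Credit: income exceeds $81,900 by $71,750, which is 72 full-or-partial $1,000 increments; reduction = 72 × $72 = $5,184, leaving $355. Heating Assistance Credit: 18% of the $22,750 excess over $130,900 is $4,095; credit = $4,725 − $4,095 = $630. total $355 + $630 = $985
Sofia ($178,751): Student Loan Interest Credit: income exceeds $81,900 by $96,851 → 97 increments × $72 = $6,984 ≥ base, so the credit is $0. Heating Assistance Credit: 18% of the $47,851 excess over $130,900 is $8,613.18 ≥ base, so the credit is $0. total $0 + $0 = $0
Difference: |$985 − $0| = $985.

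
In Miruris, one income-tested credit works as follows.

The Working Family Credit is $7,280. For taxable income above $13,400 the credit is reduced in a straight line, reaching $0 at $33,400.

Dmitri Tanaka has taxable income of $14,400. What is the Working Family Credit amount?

Working Family Credit: $14,400 is $1,000 into a $20,000 phase-out range, leaving 19,000/20,000 of the credit: $7,280 × 19,000/20,000 = $6,916.

$6,916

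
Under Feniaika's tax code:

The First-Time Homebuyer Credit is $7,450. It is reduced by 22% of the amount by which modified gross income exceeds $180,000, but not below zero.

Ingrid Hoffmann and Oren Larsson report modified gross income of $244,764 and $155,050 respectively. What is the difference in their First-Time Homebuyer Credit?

$7,450

Ingrid ($244,764): First-Time Homebuyer Credit: 22% of the $64,764 excess over $180,000 is $14,248.08 ≥ base, so the credit is $0.
Oren ($155,050): First-Time Homebuyer Credit: $155,050 is at or below the $180,000 threshold, so the full $7,450 applies.
Difference: |$0 − $7,450| = $7,450.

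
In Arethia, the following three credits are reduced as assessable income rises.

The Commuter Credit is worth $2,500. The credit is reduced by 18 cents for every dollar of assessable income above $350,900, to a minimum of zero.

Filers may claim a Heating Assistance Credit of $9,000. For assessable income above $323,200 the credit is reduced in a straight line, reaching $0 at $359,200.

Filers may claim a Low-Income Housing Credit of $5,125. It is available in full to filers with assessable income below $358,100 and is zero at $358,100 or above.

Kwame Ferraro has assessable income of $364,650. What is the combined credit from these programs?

$25

Commuter Credit: 18% of the $13,750 excess over $350,900 is $2,475; credit = $2,500 − $2,475 = $25.
Heating Assistance Credit: $364,650 is at or above $359,200, so the credit is $0.
Low-Income Housing Credit: $364,650 meets or exceeds the $358,100 cutoff, so the credit is $0.
Total: $25 + $0 + $0 = $25.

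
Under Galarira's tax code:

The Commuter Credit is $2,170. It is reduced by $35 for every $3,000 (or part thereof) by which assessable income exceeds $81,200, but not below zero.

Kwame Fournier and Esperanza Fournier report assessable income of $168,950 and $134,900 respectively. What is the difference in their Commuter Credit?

$420

Kwame ($168,950): Commuter Credit: income exceeds $81,200 by $87,750, which is 30 full-or-partial $3,000 increments; reduction = 30 × $35 = $1,050, leaving $1,120.
Esperanza ($134,900): Commuter Credit: income exceeds $81,200 by $53,700, which is 18 full-or-partial $3,000 increments; reduction = 18 × $35 = $630, leaving $1,540.
Difference: |$1,120 − $1,540| = $420.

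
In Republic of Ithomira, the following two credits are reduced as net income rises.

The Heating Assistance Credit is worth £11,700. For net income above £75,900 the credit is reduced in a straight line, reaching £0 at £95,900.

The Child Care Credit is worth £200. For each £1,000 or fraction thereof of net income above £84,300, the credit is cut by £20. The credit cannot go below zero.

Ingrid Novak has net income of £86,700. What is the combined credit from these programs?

Heating Assistance Credit: £86,700 is £10,800 into a £20,000 phase-out range, leaving 9,200/20,000 of the credit: £11,700 × 9,200/20,000 = £5,382.
Child Care Credit: income exceeds £84,300 by £2,400, which is 3 full-or-partial £1,000 increments; reduction = 3 × £20 = £60, leaving £140.
Total: £5,382 + £140 = £5,522.

£5,522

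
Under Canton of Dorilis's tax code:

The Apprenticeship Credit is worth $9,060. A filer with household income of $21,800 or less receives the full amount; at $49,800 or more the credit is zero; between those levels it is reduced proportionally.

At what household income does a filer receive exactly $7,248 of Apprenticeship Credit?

$27,400

$7,248 is 7,248/9,060 of the full $9,060, so 1,812/9,060 of the $28,000 range has been used: income = $21,800 + $28,000 × 1,812/9,060 = $27,400.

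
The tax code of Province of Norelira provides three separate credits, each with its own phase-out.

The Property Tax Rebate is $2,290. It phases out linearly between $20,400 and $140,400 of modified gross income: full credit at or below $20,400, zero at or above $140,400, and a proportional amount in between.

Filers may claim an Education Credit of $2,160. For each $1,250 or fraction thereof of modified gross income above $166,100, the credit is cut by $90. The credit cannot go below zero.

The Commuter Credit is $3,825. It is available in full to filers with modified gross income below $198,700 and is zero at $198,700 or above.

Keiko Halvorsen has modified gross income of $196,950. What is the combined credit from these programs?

Property Tax Rebate: $196,950 is at or above $140,400, so the credit is $0.
Education Credit: income exceeds $166,100 by $30,850 → 25 increments × $90 = $2,250 ≥ base, so the credit is $0.
Commuter Credit: $196,950 is below the $198,700 cutoff, so the full $3,825 applies.
Total: $0 + $0 + $3,825 = $3,825.

$3,825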